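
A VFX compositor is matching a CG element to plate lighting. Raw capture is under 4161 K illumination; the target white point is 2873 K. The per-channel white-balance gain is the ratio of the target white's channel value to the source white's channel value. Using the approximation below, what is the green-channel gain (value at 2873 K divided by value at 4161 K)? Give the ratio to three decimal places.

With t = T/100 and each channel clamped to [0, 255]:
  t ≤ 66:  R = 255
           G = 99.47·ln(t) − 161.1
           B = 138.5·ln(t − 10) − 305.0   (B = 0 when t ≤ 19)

0.824

At 4161 K (t = 41.61):
  G = 99.47·ln 41.61 − 161.1 = 99.47·3.7283 − 161.1 = 209.758.
At 2873 K (t = 28.73):
  G = 99.47·ln 28.73 − 161.1 = 99.47·3.3579 − 161.1 = 172.914.
Gain = 172.914 / 209.758 = 0.8244 → 0.824.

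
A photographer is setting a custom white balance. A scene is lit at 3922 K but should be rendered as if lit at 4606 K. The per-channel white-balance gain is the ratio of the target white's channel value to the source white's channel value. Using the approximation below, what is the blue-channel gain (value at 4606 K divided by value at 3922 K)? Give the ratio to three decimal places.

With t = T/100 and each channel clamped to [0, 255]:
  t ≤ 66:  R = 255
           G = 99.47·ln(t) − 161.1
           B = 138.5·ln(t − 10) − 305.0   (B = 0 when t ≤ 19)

At 3922 K (t = 39.22):
  B = 138.5·ln(39.22 − 10) − 305.0 = 138.5·ln 29.22 − 305.0 = 138.5·3.3749 − 305.0 = 162.417.
At 4606 K (t = 46.06):
  B = 138.5·ln(46.06 − 10) − 305.0 = 138.5·ln 36.06 − 305.0 = 138.5·3.5852 − 305.0 = 191.548.
Gain = 191.548 / 162.417 = 1.1794 → 1.179.

1.179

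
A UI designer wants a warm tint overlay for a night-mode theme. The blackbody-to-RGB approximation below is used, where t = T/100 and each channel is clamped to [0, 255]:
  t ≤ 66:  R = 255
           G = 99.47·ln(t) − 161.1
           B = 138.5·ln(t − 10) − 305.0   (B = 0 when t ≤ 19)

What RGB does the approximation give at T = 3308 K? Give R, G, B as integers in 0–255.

R=255, G=187, B=130

t = 3308/100 = 33.08; the t ≤ 66 branch applies.
R = 255 by definition for t ≤ 66.
G = 99.47·ln 33.08 − 161.1 = 99.47·3.4989 − 161.1 = 186.938.
B = 138.5·ln(33.08 − 10) − 305.0 = 138.5·ln 23.08 − 305.0 = 138.5·3.1390 − 305.0 = 129.747.
Rounded: (255, 187, 130).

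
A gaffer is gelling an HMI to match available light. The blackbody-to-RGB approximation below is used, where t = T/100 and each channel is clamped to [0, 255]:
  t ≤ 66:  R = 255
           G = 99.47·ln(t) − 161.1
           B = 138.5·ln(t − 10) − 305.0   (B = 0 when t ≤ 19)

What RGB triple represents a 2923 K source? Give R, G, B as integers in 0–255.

t = 2923/100 = 29.23; the t ≤ 66 branch applies.
R = 255 by definition for t ≤ 66.
G = 99.47·ln 29.23 − 161.1 = 99.47·3.3752 − 161.1 = 174.631.
B = 138.5·ln(29.23 − 10) − 305.0 = 138.5·ln 19.23 − 305.0 = 138.5·2.9565 − 305.0 = 104.471.
Rounded: (255, 175, 104).

R=255, G=175, B=104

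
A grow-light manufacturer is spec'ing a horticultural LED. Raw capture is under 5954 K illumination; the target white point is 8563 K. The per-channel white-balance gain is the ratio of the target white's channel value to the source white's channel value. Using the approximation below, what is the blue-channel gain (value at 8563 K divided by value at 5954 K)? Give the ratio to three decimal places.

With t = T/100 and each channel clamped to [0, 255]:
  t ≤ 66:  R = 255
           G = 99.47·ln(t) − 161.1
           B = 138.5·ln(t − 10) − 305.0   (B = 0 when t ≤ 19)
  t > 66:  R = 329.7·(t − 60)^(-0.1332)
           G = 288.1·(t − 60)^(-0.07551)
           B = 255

At 5954 K (t = 59.54):
  B = 138.5·ln(59.54 − 10) − 305.0 = 138.5·ln 49.54 − 305.0 = 138.5·3.9028 − 305.0 = 235.535.
At 8563 K (t = 85.63):
  B = 255 by definition for t > 66.
Gain = 255.000 / 235.535 = 1.0826 → 1.083.

1.083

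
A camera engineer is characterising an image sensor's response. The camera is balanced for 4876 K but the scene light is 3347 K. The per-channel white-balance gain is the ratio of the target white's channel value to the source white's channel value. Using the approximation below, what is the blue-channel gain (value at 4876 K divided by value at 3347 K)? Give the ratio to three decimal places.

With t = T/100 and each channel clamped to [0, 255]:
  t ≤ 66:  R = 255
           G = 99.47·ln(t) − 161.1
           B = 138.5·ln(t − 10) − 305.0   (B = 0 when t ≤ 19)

At 3347 K (t = 33.47):
  B = 138.5·ln(33.47 − 10) − 305.0 = 138.5·ln 23.47 − 305.0 = 138.5·3.1557 − 305.0 = 132.068.
At 4876 K (t = 48.76):
  B = 138.5·ln(48.76 − 10) − 305.0 = 138.5·ln 38.76 − 305.0 = 138.5·3.6574 − 305.0 = 201.548.
Gain = 201.548 / 132.068 = 1.5261 → 1.526.

1.526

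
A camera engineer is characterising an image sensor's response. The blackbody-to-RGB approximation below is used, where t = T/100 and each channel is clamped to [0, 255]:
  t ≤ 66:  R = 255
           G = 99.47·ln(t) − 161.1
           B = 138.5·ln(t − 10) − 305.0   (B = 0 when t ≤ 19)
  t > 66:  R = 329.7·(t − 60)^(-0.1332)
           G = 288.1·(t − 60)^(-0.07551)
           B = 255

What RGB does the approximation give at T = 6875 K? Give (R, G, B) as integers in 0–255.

(247, 245, 255)

t = 6875/100 = 68.75; the t > 66 branch applies.
R = 329.7·(68.75 − 60)^(-0.1332) = 329.7·8.75^(-0.1332) = 329.7·0.74907 = 246.970.
G = 288.1·(68.75 − 60)^(-0.07551) = 288.1·8.75^(-0.07551) = 288.1·0.84892 = 244.575.
B = 255 by definition for t > 66.
Rounded: (247, 245, 255).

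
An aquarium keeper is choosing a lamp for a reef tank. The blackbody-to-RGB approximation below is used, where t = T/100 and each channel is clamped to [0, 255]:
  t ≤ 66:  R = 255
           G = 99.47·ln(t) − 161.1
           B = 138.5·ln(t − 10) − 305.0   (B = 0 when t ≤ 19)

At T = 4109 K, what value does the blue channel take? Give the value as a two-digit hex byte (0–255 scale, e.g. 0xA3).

0xAB

t = 4109/100 = 41.09; the t ≤ 66 branch applies.
B = 138.5·ln(41.09 − 10) − 305.0 = 138.5·ln 31.09 − 305.0 = 138.5·3.4369 − 305.0 = 171.009.
Rounded: 171; in hex, 0xAB.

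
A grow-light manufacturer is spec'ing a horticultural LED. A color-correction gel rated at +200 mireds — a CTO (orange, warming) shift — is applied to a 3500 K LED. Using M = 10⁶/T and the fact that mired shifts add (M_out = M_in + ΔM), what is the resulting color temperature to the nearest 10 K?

M_in = 10⁶/3500 = 285.71 mireds.
M_out = 285.71 + (+200) = 485.71 mireds.
T_out = 10⁶/485.71 = 2058.8 K → 2060 K.

2060 K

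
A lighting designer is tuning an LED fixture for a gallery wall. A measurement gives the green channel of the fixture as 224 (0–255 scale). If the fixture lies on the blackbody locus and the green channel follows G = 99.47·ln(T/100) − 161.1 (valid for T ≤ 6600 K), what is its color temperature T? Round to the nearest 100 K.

ln t = (224 + 161.1) / 99.47 = 3.8715.
t = e^3.8715 = 48.015.
T = 100·t = 4802 K → 4800 K to the nearest 100 K.

4800 K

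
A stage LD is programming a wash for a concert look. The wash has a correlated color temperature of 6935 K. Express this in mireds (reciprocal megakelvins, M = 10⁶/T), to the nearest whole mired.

M = 10⁶ / 6935 = 144.196 → 144 mireds.

144 mireds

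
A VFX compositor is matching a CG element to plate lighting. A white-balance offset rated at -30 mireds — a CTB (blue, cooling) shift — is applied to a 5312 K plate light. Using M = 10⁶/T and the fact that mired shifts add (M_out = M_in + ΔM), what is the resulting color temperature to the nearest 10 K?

6320 K

M_in = 10⁶/5312 = 188.25 mireds.
M_out = 188.25 + (-30) = 158.25 mireds.
T_out = 10⁶/158.25 = 6319.0 K → 6320 K.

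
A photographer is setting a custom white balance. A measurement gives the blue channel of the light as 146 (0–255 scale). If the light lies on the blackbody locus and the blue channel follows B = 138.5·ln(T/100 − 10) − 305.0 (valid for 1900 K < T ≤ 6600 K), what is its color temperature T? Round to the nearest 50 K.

ln(t − 10) = (146 + 305.0) / 138.5 = 3.2563.
t − 10 = e^3.2563 = 25.954, so t = 35.954.
T = 100·t = 3595 K → 3600 K to the nearest 50 K.

3600 K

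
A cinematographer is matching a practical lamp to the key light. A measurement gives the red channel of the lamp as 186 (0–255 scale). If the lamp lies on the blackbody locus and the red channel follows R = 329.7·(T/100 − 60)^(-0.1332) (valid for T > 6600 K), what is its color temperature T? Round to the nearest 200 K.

13400 K

(t − 60)^(-0.1332) = 186/329.7 = 0.56415.
t − 60 = 0.56415^(1/-0.1332) = 0.56415^(-7.508) = 73.521, so t = 133.521.
T = 100·t = 13352 K → 13400 K to the nearest 200 K.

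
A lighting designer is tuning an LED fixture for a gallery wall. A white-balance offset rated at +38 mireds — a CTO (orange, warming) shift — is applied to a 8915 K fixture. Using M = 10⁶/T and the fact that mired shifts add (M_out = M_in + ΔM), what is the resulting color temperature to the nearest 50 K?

M_in = 10⁶/8915 = 112.17 mireds.
M_out = 112.17 + (+38) = 150.17 mireds.
T_out = 10⁶/150.17 = 6659.1 K → 6650 K.

6650 K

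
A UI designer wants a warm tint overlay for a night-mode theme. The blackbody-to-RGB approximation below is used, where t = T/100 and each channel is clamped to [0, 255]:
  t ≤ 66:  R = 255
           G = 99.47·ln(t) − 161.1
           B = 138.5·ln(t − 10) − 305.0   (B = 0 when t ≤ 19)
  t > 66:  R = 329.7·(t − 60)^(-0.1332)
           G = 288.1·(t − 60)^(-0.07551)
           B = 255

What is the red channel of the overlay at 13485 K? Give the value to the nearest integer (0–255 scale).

186

t = 13485/100 = 134.85; the t > 66 branch applies.
R = 329.7·(134.85 − 60)^(-0.1332) = 329.7·74.85^(-0.1332) = 329.7·0.56280 = 185.557.
Rounded: 186.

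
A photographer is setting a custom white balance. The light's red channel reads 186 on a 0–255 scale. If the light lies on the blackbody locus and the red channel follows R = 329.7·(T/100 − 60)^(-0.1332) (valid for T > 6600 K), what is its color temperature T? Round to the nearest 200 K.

13400 K

(t − 60)^(-0.1332) = 186/329.7 = 0.56415.
t − 60 = 0.56415^(1/-0.1332) = 0.56415^(-7.508) = 73.521, so t = 133.521.
T = 100·t = 13352 K → 13400 K to the nearest 200 K.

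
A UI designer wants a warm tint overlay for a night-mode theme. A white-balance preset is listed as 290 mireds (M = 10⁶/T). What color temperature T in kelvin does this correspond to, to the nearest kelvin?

3448 K

T = 10⁶ / 290 = 3448.28 K → 3448 K.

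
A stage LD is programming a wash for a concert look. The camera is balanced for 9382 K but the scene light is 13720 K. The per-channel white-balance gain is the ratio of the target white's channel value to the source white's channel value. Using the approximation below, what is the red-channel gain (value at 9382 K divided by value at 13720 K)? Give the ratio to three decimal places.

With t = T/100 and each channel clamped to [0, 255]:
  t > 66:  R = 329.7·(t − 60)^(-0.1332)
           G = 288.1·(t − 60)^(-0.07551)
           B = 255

At 13720 K (t = 137.2):
  R = 329.7·(137.2 − 60)^(-0.1332) = 329.7·77.2^(-0.1332) = 329.7·0.56049 = 184.794.
At 9382 K (t = 93.82):
  R = 329.7·(93.82 − 60)^(-0.1332) = 329.7·33.82^(-0.1332) = 329.7·0.62562 = 206.269.
Gain = 206.269 / 184.794 = 1.1162 → 1.116.

1.116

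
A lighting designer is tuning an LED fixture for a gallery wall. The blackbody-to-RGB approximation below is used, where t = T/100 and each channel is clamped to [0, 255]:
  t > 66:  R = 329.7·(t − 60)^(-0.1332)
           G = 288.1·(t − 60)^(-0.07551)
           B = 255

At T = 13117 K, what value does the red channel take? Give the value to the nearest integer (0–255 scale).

t = 13117/100 = 131.17; the t > 66 branch applies.
R = 329.7·(131.17 − 60)^(-0.1332) = 329.7·71.17^(-0.1332) = 329.7·0.56660 = 186.807.
Rounded: 187.

187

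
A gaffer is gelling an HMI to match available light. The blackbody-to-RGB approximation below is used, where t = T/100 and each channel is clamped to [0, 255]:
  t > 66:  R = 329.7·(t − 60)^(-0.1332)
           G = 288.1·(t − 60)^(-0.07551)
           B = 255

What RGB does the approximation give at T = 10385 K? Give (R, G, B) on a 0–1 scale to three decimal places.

(0.781, 0.849, 1.000)

t = 10385/100 = 103.85; the t > 66 branch applies.
R = 329.7·(103.85 − 60)^(-0.1332) = 329.7·43.85^(-0.1332) = 329.7·0.60435 = 199.255.
G = 288.1·(103.85 − 60)^(-0.07551) = 288.1·43.85^(-0.07551) = 288.1·0.75165 = 216.550.
B = 255 by definition for t > 66.
Dividing each by 255: (0.7814, 0.8492, 1.0000) → (0.781, 0.849, 1.000).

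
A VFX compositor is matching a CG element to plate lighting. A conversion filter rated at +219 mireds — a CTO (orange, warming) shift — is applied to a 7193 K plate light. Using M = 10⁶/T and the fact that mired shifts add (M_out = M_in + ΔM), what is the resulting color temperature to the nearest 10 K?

2790 K

M_in = 10⁶/7193 = 139.02 mireds.
M_out = 139.02 + (+219) = 358.02 mireds.
T_out = 10⁶/358.02 = 2793.1 K → 2790 K.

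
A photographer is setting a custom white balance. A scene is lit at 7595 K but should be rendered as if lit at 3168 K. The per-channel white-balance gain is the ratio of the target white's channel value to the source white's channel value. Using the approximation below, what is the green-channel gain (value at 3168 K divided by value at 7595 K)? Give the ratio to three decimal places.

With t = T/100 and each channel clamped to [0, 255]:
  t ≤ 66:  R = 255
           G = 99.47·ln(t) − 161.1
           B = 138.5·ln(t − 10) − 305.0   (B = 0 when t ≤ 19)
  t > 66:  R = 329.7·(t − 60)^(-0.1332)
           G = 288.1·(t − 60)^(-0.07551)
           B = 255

At 7595 K (t = 75.95):
  G = 288.1·(75.95 − 60)^(-0.07551) = 288.1·15.95^(-0.07551) = 288.1·0.81130 = 233.734.
At 3168 K (t = 31.68):
  G = 99.47·ln 31.68 − 161.1 = 99.47·3.4557 − 161.1 = 182.637.
Gain = 182.637 / 233.734 = 0.7814 → 0.781.

0.781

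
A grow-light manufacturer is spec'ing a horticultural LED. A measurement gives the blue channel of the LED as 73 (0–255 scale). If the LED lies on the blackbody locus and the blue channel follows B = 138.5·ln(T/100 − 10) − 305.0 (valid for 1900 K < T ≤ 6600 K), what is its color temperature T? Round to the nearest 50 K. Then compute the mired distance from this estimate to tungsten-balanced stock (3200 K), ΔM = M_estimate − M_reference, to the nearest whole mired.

+80 mireds

ln(t − 10) = (73 + 305.0) / 138.5 = 2.7292.
t − 10 = e^2.7292 = 15.321, so t = 25.321.
T = 100·t = 2532 K → 2550 K to the nearest 50 K.
M_estimate = 10⁶/2550 = 392.16; M_reference = 10⁶/3200 = 312.50.
ΔM = 392.16 − 312.50 = 79.66 → +80 mireds.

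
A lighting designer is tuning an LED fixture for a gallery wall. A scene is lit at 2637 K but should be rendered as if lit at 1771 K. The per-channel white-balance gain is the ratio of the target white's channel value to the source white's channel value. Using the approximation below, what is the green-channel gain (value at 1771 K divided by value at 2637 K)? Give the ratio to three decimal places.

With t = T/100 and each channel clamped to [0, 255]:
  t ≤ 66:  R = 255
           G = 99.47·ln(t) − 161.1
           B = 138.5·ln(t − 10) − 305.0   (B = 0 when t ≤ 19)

At 2637 K (t = 26.37):
  G = 99.47·ln 26.37 − 161.1 = 99.47·3.2722 − 161.1 = 164.388.
At 1771 K (t = 17.71):
  G = 99.47·ln 17.71 − 161.1 = 99.47·2.8741 − 161.1 = 124.790.
Gain = 124.790 / 164.388 = 0.7591 → 0.759.

0.759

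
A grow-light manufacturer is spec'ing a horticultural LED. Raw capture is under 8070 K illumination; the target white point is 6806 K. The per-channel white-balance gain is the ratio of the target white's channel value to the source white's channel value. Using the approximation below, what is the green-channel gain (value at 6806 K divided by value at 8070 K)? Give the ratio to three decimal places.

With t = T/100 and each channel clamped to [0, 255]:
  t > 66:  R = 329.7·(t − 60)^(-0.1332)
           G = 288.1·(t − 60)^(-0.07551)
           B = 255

At 8070 K (t = 80.7):
  G = 288.1·(80.7 − 60)^(-0.07551) = 288.1·20.7^(-0.07551) = 288.1·0.79548 = 229.179.
At 6806 K (t = 68.06):
  G = 288.1·(68.06 − 60)^(-0.07551) = 288.1·8.06^(-0.07551) = 288.1·0.85421 = 246.097.
Gain = 246.097 / 229.179 = 1.0738 → 1.074.

1.074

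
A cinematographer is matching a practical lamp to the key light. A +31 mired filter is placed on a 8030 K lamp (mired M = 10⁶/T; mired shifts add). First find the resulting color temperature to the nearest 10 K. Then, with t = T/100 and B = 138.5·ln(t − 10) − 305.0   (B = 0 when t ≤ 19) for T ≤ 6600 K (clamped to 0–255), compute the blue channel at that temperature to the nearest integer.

248

M_in = 10⁶/8030 = 124.53; M_out = 124.53 + (+31) = 155.53.
T_out = 10⁶/155.53 = 6429.5 K → 6430 K; t = 64.3.
B = 138.5·ln(64.3 − 10) − 305.0 = 138.5·ln 54.3 − 305.0 = 138.5·3.9945 − 305.0 = 248.242.
Rounded: 248.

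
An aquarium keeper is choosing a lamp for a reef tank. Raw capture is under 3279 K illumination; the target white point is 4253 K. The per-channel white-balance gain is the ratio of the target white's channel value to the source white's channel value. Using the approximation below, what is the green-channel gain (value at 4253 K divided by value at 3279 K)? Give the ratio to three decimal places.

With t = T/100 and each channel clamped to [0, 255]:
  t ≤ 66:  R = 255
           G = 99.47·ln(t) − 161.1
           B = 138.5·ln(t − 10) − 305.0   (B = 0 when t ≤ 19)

1.139

At 3279 K (t = 32.79):
  G = 99.47·ln 32.79 − 161.1 = 99.47·3.4901 − 161.1 = 186.063.
At 4253 K (t = 42.53):
  G = 99.47·ln 42.53 − 161.1 = 99.47·3.7502 − 161.1 = 211.933.
Gain = 211.933 / 186.063 = 1.1390 → 1.139.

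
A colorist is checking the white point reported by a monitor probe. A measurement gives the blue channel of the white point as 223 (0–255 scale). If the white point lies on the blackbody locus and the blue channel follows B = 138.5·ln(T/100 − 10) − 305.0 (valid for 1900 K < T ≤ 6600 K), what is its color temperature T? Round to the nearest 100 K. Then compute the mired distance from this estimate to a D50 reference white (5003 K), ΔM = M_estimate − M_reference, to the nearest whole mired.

ln(t − 10) = (223 + 305.0) / 138.5 = 3.8123.
t − 10 = e^3.8123 = 45.253, so t = 55.253.
T = 100·t = 5525 K → 5500 K to the nearest 100 K.
M_estimate = 10⁶/5500 = 181.82; M_reference = 10⁶/5003 = 199.88.
ΔM = 181.82 − 199.88 = -18.06 → -18 mireds.

-18 mireds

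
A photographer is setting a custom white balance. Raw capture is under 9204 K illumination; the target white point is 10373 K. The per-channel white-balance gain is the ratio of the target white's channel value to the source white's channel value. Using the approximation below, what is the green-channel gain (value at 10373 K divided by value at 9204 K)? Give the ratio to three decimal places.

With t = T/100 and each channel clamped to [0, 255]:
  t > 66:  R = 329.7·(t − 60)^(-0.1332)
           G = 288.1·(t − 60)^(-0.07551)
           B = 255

At 9204 K (t = 92.04):
  G = 288.1·(92.04 − 60)^(-0.07551) = 288.1·32.04^(-0.07551) = 288.1·0.76967 = 221.742.
At 10373 K (t = 103.73):
  G = 288.1·(103.73 − 60)^(-0.07551) = 288.1·43.73^(-0.07551) = 288.1·0.75180 = 216.595.
Gain = 216.595 / 221.742 = 0.9768 → 0.977.

0.977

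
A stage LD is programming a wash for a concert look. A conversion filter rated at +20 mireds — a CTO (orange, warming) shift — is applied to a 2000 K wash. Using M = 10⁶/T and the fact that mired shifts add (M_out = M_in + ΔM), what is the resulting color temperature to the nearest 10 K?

M_in = 10⁶/2000 = 500.00 mireds.
M_out = 500.00 + (+20) = 520.00 mireds.
T_out = 10⁶/520.00 = 1923.1 K → 1920 K.

1920 K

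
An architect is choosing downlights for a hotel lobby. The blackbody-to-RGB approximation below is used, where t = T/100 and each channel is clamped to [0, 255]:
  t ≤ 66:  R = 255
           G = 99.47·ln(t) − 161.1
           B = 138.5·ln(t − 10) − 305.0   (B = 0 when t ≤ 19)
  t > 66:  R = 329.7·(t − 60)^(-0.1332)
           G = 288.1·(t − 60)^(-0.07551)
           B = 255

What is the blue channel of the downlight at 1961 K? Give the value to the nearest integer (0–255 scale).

t = 1961/100 = 19.61; the t ≤ 66 branch applies.
B = 138.5·ln(19.61 − 10) − 305.0 = 138.5·ln 9.61 − 305.0 = 138.5·2.2628 − 305.0 = 8.398.
Rounded: 8.

8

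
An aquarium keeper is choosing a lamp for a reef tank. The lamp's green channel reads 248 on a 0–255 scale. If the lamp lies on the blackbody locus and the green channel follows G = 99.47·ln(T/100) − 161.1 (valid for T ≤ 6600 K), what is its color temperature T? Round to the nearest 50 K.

6100 K

ln t = (248 + 161.1) / 99.47 = 4.1128.
t = e^4.1128 = 61.117.
T = 100·t = 6112 K → 6100 K to the nearest 50 K.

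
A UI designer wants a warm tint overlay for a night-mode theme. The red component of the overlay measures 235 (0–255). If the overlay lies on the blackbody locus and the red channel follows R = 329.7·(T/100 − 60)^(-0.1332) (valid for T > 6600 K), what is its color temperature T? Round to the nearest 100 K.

(t − 60)^(-0.1332) = 235/329.7 = 0.71277.
t − 60 = 0.71277^(1/-0.1332) = 0.71277^(-7.508) = 12.705, so t = 72.705.
T = 100·t = 7271 K → 7300 K to the nearest 100 K.

7300 K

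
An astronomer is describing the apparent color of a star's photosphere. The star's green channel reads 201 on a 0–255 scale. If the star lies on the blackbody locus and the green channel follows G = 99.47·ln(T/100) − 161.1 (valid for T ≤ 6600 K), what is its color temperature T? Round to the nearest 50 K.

3800 K

ln t = (201 + 161.1) / 99.47 = 3.6403.
t = e^3.6403 = 38.103.
T = 100·t = 3810 K → 3800 K to the nearest 50 K.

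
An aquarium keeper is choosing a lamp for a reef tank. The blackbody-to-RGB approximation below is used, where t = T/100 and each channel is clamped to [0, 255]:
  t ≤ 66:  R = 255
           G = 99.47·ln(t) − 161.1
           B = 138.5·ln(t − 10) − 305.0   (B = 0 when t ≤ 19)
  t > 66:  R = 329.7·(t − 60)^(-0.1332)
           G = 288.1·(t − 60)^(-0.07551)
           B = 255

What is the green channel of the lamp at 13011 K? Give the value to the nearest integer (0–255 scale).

t = 13011/100 = 130.11; the t > 66 branch applies.
G = 288.1·(130.11 − 60)^(-0.07551) = 288.1·70.11^(-0.07551) = 288.1·0.72548 = 209.011.
Rounded: 209.

209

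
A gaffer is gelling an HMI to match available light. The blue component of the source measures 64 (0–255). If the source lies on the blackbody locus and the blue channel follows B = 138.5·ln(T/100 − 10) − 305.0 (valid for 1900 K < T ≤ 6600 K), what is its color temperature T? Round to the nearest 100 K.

2400 K

ln(t − 10) = (64 + 305.0) / 138.5 = 2.6643.
t − 10 = e^2.6643 = 14.357, so t = 24.357.
T = 100·t = 2436 K → 2400 K to the nearest 100 K.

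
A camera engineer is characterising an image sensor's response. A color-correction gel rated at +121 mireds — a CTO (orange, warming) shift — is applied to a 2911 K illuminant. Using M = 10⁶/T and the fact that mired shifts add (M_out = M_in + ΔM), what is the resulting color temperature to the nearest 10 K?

M_in = 10⁶/2911 = 343.52 mireds.
M_out = 343.52 + (+121) = 464.52 mireds.
T_out = 10⁶/464.52 = 2152.7 K → 2150 K.

2150 K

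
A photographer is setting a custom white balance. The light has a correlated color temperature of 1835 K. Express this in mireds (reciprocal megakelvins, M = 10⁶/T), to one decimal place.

M = 10⁶ / 1835 = 544.959 → 545.0 mireds.

545.0 mireds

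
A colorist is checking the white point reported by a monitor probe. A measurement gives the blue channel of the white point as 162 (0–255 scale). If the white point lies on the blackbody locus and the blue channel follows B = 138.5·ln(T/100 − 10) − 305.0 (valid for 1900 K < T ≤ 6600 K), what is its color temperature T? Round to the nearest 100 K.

ln(t − 10) = (162 + 305.0) / 138.5 = 3.3718.
t − 10 = e^3.3718 = 29.132, so t = 39.132.
T = 100·t = 3913 K → 3900 K to the nearest 100 K.

3900 K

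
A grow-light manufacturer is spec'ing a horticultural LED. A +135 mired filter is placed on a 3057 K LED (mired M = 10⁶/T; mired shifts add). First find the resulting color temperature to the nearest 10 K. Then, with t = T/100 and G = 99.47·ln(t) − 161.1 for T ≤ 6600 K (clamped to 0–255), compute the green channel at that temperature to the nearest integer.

145

M_in = 10⁶/3057 = 327.12; M_out = 327.12 + (+135) = 462.12.
T_out = 10⁶/462.12 = 2163.9 K → 2160 K; t = 21.6.
G = 99.47·ln 21.6 − 161.1 = 99.47·3.0727 − 161.1 = 144.541.
Rounded: 145.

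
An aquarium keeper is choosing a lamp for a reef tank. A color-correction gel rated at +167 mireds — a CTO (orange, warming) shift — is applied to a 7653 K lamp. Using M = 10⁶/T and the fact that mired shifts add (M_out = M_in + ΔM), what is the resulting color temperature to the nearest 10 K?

M_in = 10⁶/7653 = 130.67 mireds.
M_out = 130.67 + (+167) = 297.67 mireds.
T_out = 10⁶/297.67 = 3359.5 K → 3360 K.

3360 K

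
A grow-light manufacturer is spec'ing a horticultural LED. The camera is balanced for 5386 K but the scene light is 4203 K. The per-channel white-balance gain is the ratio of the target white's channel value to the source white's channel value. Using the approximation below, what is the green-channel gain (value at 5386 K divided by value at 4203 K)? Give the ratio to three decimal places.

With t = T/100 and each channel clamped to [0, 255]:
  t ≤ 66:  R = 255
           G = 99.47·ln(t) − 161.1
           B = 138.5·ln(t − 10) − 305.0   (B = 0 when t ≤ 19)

1.117

At 4203 K (t = 42.03):
  G = 99.47·ln 42.03 − 161.1 = 99.47·3.7384 − 161.1 = 210.757.
At 5386 K (t = 53.86):
  G = 99.47·ln 53.86 − 161.1 = 99.47·3.9864 − 161.1 = 235.426.
Gain = 235.426 / 210.757 = 1.1170 → 1.117.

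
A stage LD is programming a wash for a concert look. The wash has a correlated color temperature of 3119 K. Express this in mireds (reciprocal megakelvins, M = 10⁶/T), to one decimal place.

M = 10⁶ / 3119 = 320.616 → 320.6 mireds.

320.6 mireds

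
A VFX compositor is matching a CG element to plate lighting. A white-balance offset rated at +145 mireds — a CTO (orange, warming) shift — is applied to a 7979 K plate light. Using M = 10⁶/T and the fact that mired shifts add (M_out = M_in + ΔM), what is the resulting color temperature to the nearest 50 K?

M_in = 10⁶/7979 = 125.33 mireds.
M_out = 125.33 + (+145) = 270.33 mireds.
T_out = 10⁶/270.33 = 3699.2 K → 3700 K.

3700 K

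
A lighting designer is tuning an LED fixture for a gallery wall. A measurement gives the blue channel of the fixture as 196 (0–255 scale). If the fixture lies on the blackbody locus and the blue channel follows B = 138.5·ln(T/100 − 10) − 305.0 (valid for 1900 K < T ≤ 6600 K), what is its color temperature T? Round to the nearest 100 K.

4700 K

ln(t − 10) = (196 + 305.0) / 138.5 = 3.6173.
t − 10 = e^3.6173 = 37.238, so t = 47.238.
T = 100·t = 4724 K → 4700 K to the nearest 100 K.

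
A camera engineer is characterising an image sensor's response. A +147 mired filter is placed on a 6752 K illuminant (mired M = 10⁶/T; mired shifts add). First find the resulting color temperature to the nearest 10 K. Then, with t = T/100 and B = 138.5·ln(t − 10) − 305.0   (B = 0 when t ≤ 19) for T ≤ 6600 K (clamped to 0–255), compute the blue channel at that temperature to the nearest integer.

135

M_in = 10⁶/6752 = 148.10; M_out = 148.10 + (+147) = 295.10.
T_out = 10⁶/295.10 = 3388.6 K → 3390 K; t = 33.9.
B = 138.5·ln(33.9 − 10) − 305.0 = 138.5·ln 23.9 − 305.0 = 138.5·3.1739 − 305.0 = 134.582.
Rounded: 135.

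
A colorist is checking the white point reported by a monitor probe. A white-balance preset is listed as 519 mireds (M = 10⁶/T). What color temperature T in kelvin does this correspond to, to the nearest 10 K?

1930 K

T = 10⁶ / 519 = 1926.78 K → 1930 K.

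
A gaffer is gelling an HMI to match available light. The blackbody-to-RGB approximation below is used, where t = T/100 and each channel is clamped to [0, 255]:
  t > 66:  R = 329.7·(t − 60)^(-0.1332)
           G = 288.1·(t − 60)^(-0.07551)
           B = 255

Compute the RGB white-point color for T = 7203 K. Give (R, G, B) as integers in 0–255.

(237, 239, 255)

t = 7203/100 = 72.03; the t > 66 branch applies.
R = 329.7·(72.03 − 60)^(-0.1332) = 329.7·12.03^(-0.1332) = 329.7·0.71797 = 236.716.
G = 288.1·(72.03 − 60)^(-0.07551) = 288.1·12.03^(-0.07551) = 288.1·0.82876 = 238.766.
B = 255 by definition for t > 66.
Rounded: (237, 239, 255).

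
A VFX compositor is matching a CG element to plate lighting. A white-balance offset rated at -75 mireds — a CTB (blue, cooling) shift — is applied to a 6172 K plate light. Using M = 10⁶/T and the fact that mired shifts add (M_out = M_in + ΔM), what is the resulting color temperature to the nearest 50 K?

11500 K

M_in = 10⁶/6172 = 162.02 mireds.
M_out = 162.02 + (-75) = 87.02 mireds.
T_out = 10⁶/87.02 = 11491.3 K → 11500 K.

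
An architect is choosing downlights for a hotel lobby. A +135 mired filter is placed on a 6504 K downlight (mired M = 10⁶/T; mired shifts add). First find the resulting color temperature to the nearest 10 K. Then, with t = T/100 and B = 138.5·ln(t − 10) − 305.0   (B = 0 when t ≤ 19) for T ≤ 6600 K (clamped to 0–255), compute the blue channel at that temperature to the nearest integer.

M_in = 10⁶/6504 = 153.75; M_out = 153.75 + (+135) = 288.75.
T_out = 10⁶/288.75 = 3463.2 K → 3460 K; t = 34.6.
B = 138.5·ln(34.6 − 10) − 305.0 = 138.5·ln 24.6 − 305.0 = 138.5·3.2027 − 305.0 = 138.580.
Rounded: 139.

139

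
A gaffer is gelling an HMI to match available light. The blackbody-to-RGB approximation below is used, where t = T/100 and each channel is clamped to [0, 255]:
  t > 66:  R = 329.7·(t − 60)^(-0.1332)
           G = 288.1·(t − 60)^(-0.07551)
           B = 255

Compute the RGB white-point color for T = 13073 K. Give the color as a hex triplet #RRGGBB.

t = 13073/100 = 130.73; the t > 66 branch applies.
R = 329.7·(130.73 − 60)^(-0.1332) = 329.7·70.73^(-0.1332) = 329.7·0.56706 = 186.961.
G = 288.1·(130.73 − 60)^(-0.07551) = 288.1·70.73^(-0.07551) = 288.1·0.72500 = 208.872.
B = 255 by definition for t > 66.
Rounded: (187, 209, 255).
In hex: #BBD1FF.

#BBD1FF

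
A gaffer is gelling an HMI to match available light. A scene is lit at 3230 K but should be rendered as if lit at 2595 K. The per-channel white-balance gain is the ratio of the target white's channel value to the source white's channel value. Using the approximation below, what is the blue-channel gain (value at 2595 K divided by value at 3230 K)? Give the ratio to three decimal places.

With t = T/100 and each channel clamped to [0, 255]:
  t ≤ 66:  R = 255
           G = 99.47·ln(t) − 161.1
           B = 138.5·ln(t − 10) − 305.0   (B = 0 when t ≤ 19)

0.629

At 3230 K (t = 32.3):
  B = 138.5·ln(32.3 − 10) − 305.0 = 138.5·ln 22.3 − 305.0 = 138.5·3.1046 − 305.0 = 124.985.
At 2595 K (t = 25.95):
  B = 138.5·ln(25.95 − 10) − 305.0 = 138.5·ln 15.95 − 305.0 = 138.5·2.7695 − 305.0 = 78.570.
Gain = 78.570 / 124.985 = 0.6286 → 0.629.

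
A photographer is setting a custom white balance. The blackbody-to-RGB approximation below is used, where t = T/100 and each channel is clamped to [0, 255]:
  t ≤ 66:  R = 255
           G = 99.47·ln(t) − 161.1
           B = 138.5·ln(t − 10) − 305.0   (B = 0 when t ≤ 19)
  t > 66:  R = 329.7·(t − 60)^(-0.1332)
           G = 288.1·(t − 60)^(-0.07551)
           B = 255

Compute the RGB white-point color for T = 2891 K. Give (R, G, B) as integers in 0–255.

(255, 174, 102)

t = 2891/100 = 28.91; the t ≤ 66 branch applies.
R = 255 by definition for t ≤ 66.
G = 99.47·ln 28.91 − 161.1 = 99.47·3.3642 − 161.1 = 173.536.
B = 138.5·ln(28.91 − 10) − 305.0 = 138.5·ln 18.91 − 305.0 = 138.5·2.9397 − 305.0 = 102.147.
Rounded: (255, 174, 102).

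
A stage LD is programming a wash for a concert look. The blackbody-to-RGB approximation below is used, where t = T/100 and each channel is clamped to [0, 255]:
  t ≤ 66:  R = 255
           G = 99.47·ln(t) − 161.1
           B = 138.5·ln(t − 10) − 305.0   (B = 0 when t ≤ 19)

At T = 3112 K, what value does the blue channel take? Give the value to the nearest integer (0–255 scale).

117

t = 3112/100 = 31.12; the t ≤ 66 branch applies.
B = 138.5·ln(31.12 − 10) − 305.0 = 138.5·ln 21.12 − 305.0 = 138.5·3.0502 − 305.0 = 117.456.
Rounded: 117.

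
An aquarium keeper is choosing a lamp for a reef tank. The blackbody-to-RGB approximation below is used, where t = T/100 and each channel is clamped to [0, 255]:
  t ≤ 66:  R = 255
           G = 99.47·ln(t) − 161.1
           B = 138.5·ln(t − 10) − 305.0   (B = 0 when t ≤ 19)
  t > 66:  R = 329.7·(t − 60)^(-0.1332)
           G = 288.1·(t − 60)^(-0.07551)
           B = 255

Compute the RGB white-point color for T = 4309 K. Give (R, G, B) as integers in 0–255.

(255, 213, 180)

t = 4309/100 = 43.09; the t ≤ 66 branch applies.
R = 255 by definition for t ≤ 66.
G = 99.47·ln 43.09 − 161.1 = 99.47·3.7633 − 161.1 = 213.235.
B = 138.5·ln(43.09 − 10) − 305.0 = 138.5·ln 33.09 − 305.0 = 138.5·3.4992 − 305.0 = 179.644.
Rounded: (255, 213, 180).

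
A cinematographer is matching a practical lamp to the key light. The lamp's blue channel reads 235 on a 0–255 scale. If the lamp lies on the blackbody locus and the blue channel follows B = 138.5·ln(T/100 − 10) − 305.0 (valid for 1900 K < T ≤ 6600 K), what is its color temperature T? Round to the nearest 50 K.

ln(t − 10) = (235 + 305.0) / 138.5 = 3.8989.
t − 10 = e^3.8989 = 49.349, so t = 59.349.
T = 100·t = 5935 K → 5950 K to the nearest 50 K.

5950 K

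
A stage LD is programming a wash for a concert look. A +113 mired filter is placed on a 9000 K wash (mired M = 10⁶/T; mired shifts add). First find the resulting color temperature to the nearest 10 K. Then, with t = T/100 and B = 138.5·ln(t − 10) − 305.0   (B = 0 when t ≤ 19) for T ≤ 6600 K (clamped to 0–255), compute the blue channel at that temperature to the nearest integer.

M_in = 10⁶/9000 = 111.11; M_out = 111.11 + (+113) = 224.11.
T_out = 10⁶/224.11 = 4462.1 K → 4460 K; t = 44.6.
B = 138.5·ln(44.6 − 10) − 305.0 = 138.5·ln 34.6 − 305.0 = 138.5·3.5439 − 305.0 = 185.824.
Rounded: 186.

186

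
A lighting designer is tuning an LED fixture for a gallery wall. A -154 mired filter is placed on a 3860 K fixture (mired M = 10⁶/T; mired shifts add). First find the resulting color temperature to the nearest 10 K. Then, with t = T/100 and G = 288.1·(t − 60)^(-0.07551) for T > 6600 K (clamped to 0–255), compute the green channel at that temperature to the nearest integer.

220

M_in = 10⁶/3860 = 259.07; M_out = 259.07 + (-154) = 105.07.
T_out = 10⁶/105.07 = 9517.7 K → 9520 K; t = 95.2.
G = 288.1·(95.2 − 60)^(-0.07551) = 288.1·35.2^(-0.07551) = 288.1·0.76422 = 220.173.
Rounded: 220.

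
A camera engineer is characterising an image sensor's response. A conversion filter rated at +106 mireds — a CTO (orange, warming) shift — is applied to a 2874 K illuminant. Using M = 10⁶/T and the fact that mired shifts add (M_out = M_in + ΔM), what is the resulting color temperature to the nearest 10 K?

2200 K

M_in = 10⁶/2874 = 347.95 mireds.
M_out = 347.95 + (+106) = 453.95 mireds.
T_out = 10⁶/453.95 = 2202.9 K → 2200 K.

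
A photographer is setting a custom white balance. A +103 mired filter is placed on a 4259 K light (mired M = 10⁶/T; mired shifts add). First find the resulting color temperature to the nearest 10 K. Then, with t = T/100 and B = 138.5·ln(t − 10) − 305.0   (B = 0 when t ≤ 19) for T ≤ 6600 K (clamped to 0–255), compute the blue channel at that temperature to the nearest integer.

M_in = 10⁶/4259 = 234.80; M_out = 234.80 + (+103) = 337.80.
T_out = 10⁶/337.80 = 2960.4 K → 2960 K; t = 29.6.
B = 138.5·ln(29.6 − 10) − 305.0 = 138.5·ln 19.6 − 305.0 = 138.5·2.9755 − 305.0 = 107.111.
Rounded: 107.

107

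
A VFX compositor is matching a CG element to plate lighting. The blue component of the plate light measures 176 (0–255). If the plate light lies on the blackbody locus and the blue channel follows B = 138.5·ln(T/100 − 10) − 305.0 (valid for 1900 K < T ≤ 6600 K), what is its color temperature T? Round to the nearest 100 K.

ln(t − 10) = (176 + 305.0) / 138.5 = 3.4729.
t − 10 = e^3.4729 = 32.231, so t = 42.231.
T = 100·t = 4223 K → 4200 K to the nearest 100 K.

4200 K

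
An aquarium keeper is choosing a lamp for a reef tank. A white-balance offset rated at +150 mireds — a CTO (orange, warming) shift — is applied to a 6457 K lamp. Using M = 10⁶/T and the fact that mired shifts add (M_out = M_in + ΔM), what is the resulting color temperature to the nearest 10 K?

3280 K

M_in = 10⁶/6457 = 154.87 mireds.
M_out = 154.87 + (+150) = 304.87 mireds.
T_out = 10⁶/304.87 = 3280.1 K → 3280 K.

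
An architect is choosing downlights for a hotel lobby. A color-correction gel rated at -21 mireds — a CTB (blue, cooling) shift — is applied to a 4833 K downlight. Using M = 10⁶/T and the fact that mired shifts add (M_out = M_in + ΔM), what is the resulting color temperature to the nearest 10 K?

M_in = 10⁶/4833 = 206.91 mireds.
M_out = 206.91 + (-21) = 185.91 mireds.
T_out = 10⁶/185.91 = 5378.9 K → 5380 K.

5380 K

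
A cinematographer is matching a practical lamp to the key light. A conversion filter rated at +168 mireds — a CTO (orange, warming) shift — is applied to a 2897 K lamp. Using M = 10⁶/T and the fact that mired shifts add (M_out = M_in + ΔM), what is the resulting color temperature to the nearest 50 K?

M_in = 10⁶/2897 = 345.18 mireds.
M_out = 345.18 + (+168) = 513.18 mireds.
T_out = 10⁶/513.18 = 1948.6 K → 1950 K.

1950 K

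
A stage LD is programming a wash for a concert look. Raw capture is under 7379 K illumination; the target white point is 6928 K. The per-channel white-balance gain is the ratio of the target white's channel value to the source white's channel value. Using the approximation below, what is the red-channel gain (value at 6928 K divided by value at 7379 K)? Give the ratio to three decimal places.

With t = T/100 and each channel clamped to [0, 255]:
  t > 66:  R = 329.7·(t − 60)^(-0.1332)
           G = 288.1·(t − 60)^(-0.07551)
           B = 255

1.054

At 7379 K (t = 73.79):
  R = 329.7·(73.79 − 60)^(-0.1332) = 329.7·13.79^(-0.1332) = 329.7·0.70503 = 232.450.
At 6928 K (t = 69.28):
  R = 329.7·(69.28 − 60)^(-0.1332) = 329.7·9.28^(-0.1332) = 329.7·0.74323 = 245.043.
Gain = 245.043 / 232.450 = 1.0542 → 1.054.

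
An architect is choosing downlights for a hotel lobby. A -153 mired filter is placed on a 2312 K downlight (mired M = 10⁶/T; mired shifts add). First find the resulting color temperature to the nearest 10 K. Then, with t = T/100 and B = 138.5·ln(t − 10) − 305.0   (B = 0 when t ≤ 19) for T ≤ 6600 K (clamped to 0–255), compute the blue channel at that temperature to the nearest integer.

145

M_in = 10⁶/2312 = 432.53; M_out = 432.53 + (-153) = 279.53.
T_out = 10⁶/279.53 = 3577.5 K → 3580 K; t = 35.8.
B = 138.5·ln(35.8 − 10) − 305.0 = 138.5·ln 25.8 − 305.0 = 138.5·3.2504 − 305.0 = 145.177.
Rounded: 145.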